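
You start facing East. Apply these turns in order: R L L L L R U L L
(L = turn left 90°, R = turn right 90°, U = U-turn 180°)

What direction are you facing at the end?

Start: East
  R (right (90° clockwise)) -> South
  L (left (90° counter-clockwise)) -> East
  L (left (90° counter-clockwise)) -> North
  L (left (90° counter-clockwise)) -> West
  L (left (90° counter-clockwise)) -> South
  R (right (90° clockwise)) -> West
  U (U-turn (180°)) -> East
  L (left (90° counter-clockwise)) -> North
  L (left (90° counter-clockwise)) -> West
Final: West

Answer: Final heading: West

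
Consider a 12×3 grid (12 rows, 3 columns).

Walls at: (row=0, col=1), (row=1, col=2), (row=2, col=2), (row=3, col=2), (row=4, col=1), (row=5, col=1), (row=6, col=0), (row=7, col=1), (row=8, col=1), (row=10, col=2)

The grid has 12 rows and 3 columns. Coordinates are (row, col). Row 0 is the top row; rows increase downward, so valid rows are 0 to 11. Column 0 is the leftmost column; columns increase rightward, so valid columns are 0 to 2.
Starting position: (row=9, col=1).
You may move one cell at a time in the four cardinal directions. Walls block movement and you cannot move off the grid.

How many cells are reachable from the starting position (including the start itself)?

Answer: Reachable cells: 16

Derivation:
BFS flood-fill from (row=9, col=1):
  Distance 0: (row=9, col=1)
  Distance 1: (row=9, col=0), (row=9, col=2), (row=10, col=1)
  Distance 2: (row=8, col=0), (row=8, col=2), (row=10, col=0), (row=11, col=1)
  Distance 3: (row=7, col=0), (row=7, col=2), (row=11, col=0), (row=11, col=2)
  Distance 4: (row=6, col=2)
  Distance 5: (row=5, col=2), (row=6, col=1)
  Distance 6: (row=4, col=2)
Total reachable: 16 (grid has 26 open cells total)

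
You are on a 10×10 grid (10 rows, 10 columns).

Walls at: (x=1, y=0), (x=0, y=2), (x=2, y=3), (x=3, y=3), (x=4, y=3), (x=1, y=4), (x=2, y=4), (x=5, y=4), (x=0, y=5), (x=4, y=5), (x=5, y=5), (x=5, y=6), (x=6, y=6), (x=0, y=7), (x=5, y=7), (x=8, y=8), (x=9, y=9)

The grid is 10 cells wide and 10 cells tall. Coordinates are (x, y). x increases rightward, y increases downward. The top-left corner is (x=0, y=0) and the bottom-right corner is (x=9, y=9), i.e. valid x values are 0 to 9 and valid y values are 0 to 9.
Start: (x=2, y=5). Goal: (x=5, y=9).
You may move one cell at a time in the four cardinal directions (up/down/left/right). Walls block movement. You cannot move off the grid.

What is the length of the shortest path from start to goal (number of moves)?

Answer: Shortest path length: 7

Derivation:
BFS from (x=2, y=5) until reaching (x=5, y=9):
  Distance 0: (x=2, y=5)
  Distance 1: (x=1, y=5), (x=3, y=5), (x=2, y=6)
  Distance 2: (x=3, y=4), (x=1, y=6), (x=3, y=6), (x=2, y=7)
  Distance 3: (x=4, y=4), (x=0, y=6), (x=4, y=6), (x=1, y=7), (x=3, y=7), (x=2, y=8)
  Distance 4: (x=4, y=7), (x=1, y=8), (x=3, y=8), (x=2, y=9)
  Distance 5: (x=0, y=8), (x=4, y=8), (x=1, y=9), (x=3, y=9)
  Distance 6: (x=5, y=8), (x=0, y=9), (x=4, y=9)
  Distance 7: (x=6, y=8), (x=5, y=9)  <- goal reached here
One shortest path (7 moves): (x=2, y=5) -> (x=3, y=5) -> (x=3, y=6) -> (x=4, y=6) -> (x=4, y=7) -> (x=4, y=8) -> (x=5, y=8) -> (x=5, y=9)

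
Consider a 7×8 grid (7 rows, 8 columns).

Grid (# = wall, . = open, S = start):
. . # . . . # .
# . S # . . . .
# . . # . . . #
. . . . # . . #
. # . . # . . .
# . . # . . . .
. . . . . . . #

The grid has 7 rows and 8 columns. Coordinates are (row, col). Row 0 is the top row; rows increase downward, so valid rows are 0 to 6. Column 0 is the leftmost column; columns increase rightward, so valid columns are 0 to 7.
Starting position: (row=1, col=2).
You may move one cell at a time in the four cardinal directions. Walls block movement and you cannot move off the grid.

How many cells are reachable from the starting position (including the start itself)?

BFS flood-fill from (row=1, col=2):
  Distance 0: (row=1, col=2)
  Distance 1: (row=1, col=1), (row=2, col=2)
  Distance 2: (row=0, col=1), (row=2, col=1), (row=3, col=2)
  Distance 3: (row=0, col=0), (row=3, col=1), (row=3, col=3), (row=4, col=2)
  Distance 4: (row=3, col=0), (row=4, col=3), (row=5, col=2)
  Distance 5: (row=4, col=0), (row=5, col=1), (row=6, col=2)
  Distance 6: (row=6, col=1), (row=6, col=3)
  Distance 7: (row=6, col=0), (row=6, col=4)
  Distance 8: (row=5, col=4), (row=6, col=5)
  Distance 9: (row=5, col=5), (row=6, col=6)
  Distance 10: (row=4, col=5), (row=5, col=6)
  Distance 11: (row=3, col=5), (row=4, col=6), (row=5, col=7)
  Distance 12: (row=2, col=5), (row=3, col=6), (row=4, col=7)
  Distance 13: (row=1, col=5), (row=2, col=4), (row=2, col=6)
  Distance 14: (row=0, col=5), (row=1, col=4), (row=1, col=6)
  Distance 15: (row=0, col=4), (row=1, col=7)
  Distance 16: (row=0, col=3), (row=0, col=7)
Total reachable: 42 (grid has 42 open cells total)

Answer: Reachable cells: 42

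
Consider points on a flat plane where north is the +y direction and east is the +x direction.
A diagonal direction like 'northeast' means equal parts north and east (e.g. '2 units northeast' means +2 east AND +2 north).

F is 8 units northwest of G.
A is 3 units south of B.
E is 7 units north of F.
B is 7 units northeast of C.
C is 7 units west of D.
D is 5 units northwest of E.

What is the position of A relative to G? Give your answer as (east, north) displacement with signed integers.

Answer: A is at (east=-13, north=24) relative to G.

Derivation:
Place G at the origin (east=0, north=0).
  F is 8 units northwest of G: delta (east=-8, north=+8); F at (east=-8, north=8).
  E is 7 units north of F: delta (east=+0, north=+7); E at (east=-8, north=15).
  D is 5 units northwest of E: delta (east=-5, north=+5); D at (east=-13, north=20).
  C is 7 units west of D: delta (east=-7, north=+0); C at (east=-20, north=20).
  B is 7 units northeast of C: delta (east=+7, north=+7); B at (east=-13, north=27).
  A is 3 units south of B: delta (east=+0, north=-3); A at (east=-13, north=24).
Therefore A relative to G: (east=-13, north=24).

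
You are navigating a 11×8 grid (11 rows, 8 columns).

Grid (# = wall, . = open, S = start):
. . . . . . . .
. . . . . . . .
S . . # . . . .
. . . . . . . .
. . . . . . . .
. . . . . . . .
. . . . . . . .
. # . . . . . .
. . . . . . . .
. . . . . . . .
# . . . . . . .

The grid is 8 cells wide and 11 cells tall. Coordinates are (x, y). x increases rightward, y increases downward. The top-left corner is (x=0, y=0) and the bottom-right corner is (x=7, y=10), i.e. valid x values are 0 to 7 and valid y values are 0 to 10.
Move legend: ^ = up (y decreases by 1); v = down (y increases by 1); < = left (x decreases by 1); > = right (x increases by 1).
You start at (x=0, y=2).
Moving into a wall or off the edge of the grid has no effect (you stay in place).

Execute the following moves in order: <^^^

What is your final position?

Start: (x=0, y=2)
  < (left): blocked, stay at (x=0, y=2)
  ^ (up): (x=0, y=2) -> (x=0, y=1)
  ^ (up): (x=0, y=1) -> (x=0, y=0)
  ^ (up): blocked, stay at (x=0, y=0)
Final: (x=0, y=0)

Answer: Final position: (x=0, y=0)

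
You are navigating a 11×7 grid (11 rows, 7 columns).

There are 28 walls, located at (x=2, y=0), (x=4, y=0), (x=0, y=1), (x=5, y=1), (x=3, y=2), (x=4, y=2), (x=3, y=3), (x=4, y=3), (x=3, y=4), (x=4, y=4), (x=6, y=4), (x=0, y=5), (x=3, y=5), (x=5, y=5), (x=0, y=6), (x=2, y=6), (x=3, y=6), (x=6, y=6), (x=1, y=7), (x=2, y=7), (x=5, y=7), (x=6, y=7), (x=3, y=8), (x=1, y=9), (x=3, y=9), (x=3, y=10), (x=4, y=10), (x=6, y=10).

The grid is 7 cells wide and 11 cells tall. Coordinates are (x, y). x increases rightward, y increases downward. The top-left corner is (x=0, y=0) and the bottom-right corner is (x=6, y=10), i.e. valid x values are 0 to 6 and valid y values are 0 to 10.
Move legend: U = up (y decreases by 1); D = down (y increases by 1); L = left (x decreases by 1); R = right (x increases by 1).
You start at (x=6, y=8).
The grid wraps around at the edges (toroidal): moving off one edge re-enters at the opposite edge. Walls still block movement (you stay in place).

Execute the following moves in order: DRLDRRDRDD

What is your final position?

Start: (x=6, y=8)
  D (down): (x=6, y=8) -> (x=6, y=9)
  R (right): (x=6, y=9) -> (x=0, y=9)
  L (left): (x=0, y=9) -> (x=6, y=9)
  D (down): blocked, stay at (x=6, y=9)
  R (right): (x=6, y=9) -> (x=0, y=9)
  R (right): blocked, stay at (x=0, y=9)
  D (down): (x=0, y=9) -> (x=0, y=10)
  R (right): (x=0, y=10) -> (x=1, y=10)
  D (down): (x=1, y=10) -> (x=1, y=0)
  D (down): (x=1, y=0) -> (x=1, y=1)
Final: (x=1, y=1)

Answer: Final position: (x=1, y=1)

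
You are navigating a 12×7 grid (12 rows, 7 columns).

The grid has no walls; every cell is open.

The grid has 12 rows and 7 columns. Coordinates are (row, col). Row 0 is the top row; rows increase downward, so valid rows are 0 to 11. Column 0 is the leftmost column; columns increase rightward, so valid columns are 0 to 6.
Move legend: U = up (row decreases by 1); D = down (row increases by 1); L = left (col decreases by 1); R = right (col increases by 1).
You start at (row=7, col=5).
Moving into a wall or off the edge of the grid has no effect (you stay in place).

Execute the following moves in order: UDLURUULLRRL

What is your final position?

Start: (row=7, col=5)
  U (up): (row=7, col=5) -> (row=6, col=5)
  D (down): (row=6, col=5) -> (row=7, col=5)
  L (left): (row=7, col=5) -> (row=7, col=4)
  U (up): (row=7, col=4) -> (row=6, col=4)
  R (right): (row=6, col=4) -> (row=6, col=5)
  U (up): (row=6, col=5) -> (row=5, col=5)
  U (up): (row=5, col=5) -> (row=4, col=5)
  L (left): (row=4, col=5) -> (row=4, col=4)
  L (left): (row=4, col=4) -> (row=4, col=3)
  R (right): (row=4, col=3) -> (row=4, col=4)
  R (right): (row=4, col=4) -> (row=4, col=5)
  L (left): (row=4, col=5) -> (row=4, col=4)
Final: (row=4, col=4)

Answer: Final position: (row=4, col=4)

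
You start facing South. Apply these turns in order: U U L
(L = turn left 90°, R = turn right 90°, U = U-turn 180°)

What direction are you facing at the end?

Start: South
  U (U-turn (180°)) -> North
  U (U-turn (180°)) -> South
  L (left (90° counter-clockwise)) -> East
Final: East

Answer: Final heading: East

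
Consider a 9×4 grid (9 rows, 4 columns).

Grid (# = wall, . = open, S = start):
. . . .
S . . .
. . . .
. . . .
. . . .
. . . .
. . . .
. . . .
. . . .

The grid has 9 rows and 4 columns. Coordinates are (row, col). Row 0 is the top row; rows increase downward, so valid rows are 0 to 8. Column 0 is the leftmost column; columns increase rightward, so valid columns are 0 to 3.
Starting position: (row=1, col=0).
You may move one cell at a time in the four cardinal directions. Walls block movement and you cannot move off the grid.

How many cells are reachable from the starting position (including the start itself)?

BFS flood-fill from (row=1, col=0):
  Distance 0: (row=1, col=0)
  Distance 1: (row=0, col=0), (row=1, col=1), (row=2, col=0)
  Distance 2: (row=0, col=1), (row=1, col=2), (row=2, col=1), (row=3, col=0)
  Distance 3: (row=0, col=2), (row=1, col=3), (row=2, col=2), (row=3, col=1), (row=4, col=0)
  Distance 4: (row=0, col=3), (row=2, col=3), (row=3, col=2), (row=4, col=1), (row=5, col=0)
  Distance 5: (row=3, col=3), (row=4, col=2), (row=5, col=1), (row=6, col=0)
  Distance 6: (row=4, col=3), (row=5, col=2), (row=6, col=1), (row=7, col=0)
  Distance 7: (row=5, col=3), (row=6, col=2), (row=7, col=1), (row=8, col=0)
  Distance 8: (row=6, col=3), (row=7, col=2), (row=8, col=1)
  Distance 9: (row=7, col=3), (row=8, col=2)
  Distance 10: (row=8, col=3)
Total reachable: 36 (grid has 36 open cells total)

Answer: Reachable cells: 36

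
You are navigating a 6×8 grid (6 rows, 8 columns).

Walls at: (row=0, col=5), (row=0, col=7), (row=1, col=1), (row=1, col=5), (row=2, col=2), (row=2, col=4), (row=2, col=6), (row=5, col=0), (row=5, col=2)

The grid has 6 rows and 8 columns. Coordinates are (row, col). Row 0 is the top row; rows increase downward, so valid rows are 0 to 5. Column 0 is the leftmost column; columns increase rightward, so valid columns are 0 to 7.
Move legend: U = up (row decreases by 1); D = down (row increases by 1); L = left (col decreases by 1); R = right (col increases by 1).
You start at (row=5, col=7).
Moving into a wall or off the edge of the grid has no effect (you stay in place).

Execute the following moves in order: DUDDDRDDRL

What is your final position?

Answer: Final position: (row=5, col=6)

Derivation:
Start: (row=5, col=7)
  D (down): blocked, stay at (row=5, col=7)
  U (up): (row=5, col=7) -> (row=4, col=7)
  D (down): (row=4, col=7) -> (row=5, col=7)
  D (down): blocked, stay at (row=5, col=7)
  D (down): blocked, stay at (row=5, col=7)
  R (right): blocked, stay at (row=5, col=7)
  D (down): blocked, stay at (row=5, col=7)
  D (down): blocked, stay at (row=5, col=7)
  R (right): blocked, stay at (row=5, col=7)
  L (left): (row=5, col=7) -> (row=5, col=6)
Final: (row=5, col=6)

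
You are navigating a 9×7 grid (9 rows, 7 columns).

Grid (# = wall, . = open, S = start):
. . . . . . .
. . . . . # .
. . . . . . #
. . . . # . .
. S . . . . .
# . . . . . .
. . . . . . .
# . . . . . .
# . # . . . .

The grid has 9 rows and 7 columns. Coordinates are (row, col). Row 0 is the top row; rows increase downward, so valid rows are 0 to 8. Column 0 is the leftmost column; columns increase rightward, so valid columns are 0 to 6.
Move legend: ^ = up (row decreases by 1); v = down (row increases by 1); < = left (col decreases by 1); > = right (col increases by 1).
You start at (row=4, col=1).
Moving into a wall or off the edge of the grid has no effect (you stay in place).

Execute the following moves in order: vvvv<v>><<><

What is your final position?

Start: (row=4, col=1)
  v (down): (row=4, col=1) -> (row=5, col=1)
  v (down): (row=5, col=1) -> (row=6, col=1)
  v (down): (row=6, col=1) -> (row=7, col=1)
  v (down): (row=7, col=1) -> (row=8, col=1)
  < (left): blocked, stay at (row=8, col=1)
  v (down): blocked, stay at (row=8, col=1)
  > (right): blocked, stay at (row=8, col=1)
  > (right): blocked, stay at (row=8, col=1)
  < (left): blocked, stay at (row=8, col=1)
  < (left): blocked, stay at (row=8, col=1)
  > (right): blocked, stay at (row=8, col=1)
  < (left): blocked, stay at (row=8, col=1)
Final: (row=8, col=1)

Answer: Final position: (row=8, col=1)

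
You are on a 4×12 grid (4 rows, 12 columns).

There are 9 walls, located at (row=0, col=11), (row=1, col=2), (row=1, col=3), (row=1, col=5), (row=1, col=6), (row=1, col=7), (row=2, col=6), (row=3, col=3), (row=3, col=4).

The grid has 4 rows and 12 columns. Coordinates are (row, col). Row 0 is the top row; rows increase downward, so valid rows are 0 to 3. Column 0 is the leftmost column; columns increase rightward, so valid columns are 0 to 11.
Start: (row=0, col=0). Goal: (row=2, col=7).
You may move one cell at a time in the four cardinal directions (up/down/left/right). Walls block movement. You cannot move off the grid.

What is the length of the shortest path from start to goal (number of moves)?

Answer: Shortest path length: 11

Derivation:
BFS from (row=0, col=0) until reaching (row=2, col=7):
  Distance 0: (row=0, col=0)
  Distance 1: (row=0, col=1), (row=1, col=0)
  Distance 2: (row=0, col=2), (row=1, col=1), (row=2, col=0)
  Distance 3: (row=0, col=3), (row=2, col=1), (row=3, col=0)
  Distance 4: (row=0, col=4), (row=2, col=2), (row=3, col=1)
  Distance 5: (row=0, col=5), (row=1, col=4), (row=2, col=3), (row=3, col=2)
  Distance 6: (row=0, col=6), (row=2, col=4)
  Distance 7: (row=0, col=7), (row=2, col=5)
  Distance 8: (row=0, col=8), (row=3, col=5)
  Distance 9: (row=0, col=9), (row=1, col=8), (row=3, col=6)
  Distance 10: (row=0, col=10), (row=1, col=9), (row=2, col=8), (row=3, col=7)
  Distance 11: (row=1, col=10), (row=2, col=7), (row=2, col=9), (row=3, col=8)  <- goal reached here
One shortest path (11 moves): (row=0, col=0) -> (row=0, col=1) -> (row=0, col=2) -> (row=0, col=3) -> (row=0, col=4) -> (row=1, col=4) -> (row=2, col=4) -> (row=2, col=5) -> (row=3, col=5) -> (row=3, col=6) -> (row=3, col=7) -> (row=2, col=7)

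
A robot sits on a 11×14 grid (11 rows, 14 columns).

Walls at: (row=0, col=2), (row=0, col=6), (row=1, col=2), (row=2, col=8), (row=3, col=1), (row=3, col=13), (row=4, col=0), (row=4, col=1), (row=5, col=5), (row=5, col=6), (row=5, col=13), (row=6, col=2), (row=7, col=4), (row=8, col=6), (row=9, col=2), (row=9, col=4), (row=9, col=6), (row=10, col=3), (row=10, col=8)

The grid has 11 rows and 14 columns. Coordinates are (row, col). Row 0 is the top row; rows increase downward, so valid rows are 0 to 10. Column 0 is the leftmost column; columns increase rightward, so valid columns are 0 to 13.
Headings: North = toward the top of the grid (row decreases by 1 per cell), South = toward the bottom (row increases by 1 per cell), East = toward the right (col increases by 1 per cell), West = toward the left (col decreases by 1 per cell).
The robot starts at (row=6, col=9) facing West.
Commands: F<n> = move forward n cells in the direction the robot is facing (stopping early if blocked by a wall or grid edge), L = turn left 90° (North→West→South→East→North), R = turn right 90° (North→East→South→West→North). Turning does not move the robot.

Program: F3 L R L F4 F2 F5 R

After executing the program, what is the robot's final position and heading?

Answer: Final position: (row=7, col=6), facing West

Derivation:
Start: (row=6, col=9), facing West
  F3: move forward 3, now at (row=6, col=6)
  L: turn left, now facing South
  R: turn right, now facing West
  L: turn left, now facing South
  F4: move forward 1/4 (blocked), now at (row=7, col=6)
  F2: move forward 0/2 (blocked), now at (row=7, col=6)
  F5: move forward 0/5 (blocked), now at (row=7, col=6)
  R: turn right, now facing West
Final: (row=7, col=6), facing West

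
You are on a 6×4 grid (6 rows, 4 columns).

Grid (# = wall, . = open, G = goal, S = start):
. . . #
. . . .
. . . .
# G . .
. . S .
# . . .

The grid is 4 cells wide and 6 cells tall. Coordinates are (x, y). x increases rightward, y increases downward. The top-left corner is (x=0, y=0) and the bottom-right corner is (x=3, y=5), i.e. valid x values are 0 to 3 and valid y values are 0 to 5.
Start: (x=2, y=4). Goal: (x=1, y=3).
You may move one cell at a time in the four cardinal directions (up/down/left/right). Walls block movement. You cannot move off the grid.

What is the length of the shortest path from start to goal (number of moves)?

Answer: Shortest path length: 2

Derivation:
BFS from (x=2, y=4) until reaching (x=1, y=3):
  Distance 0: (x=2, y=4)
  Distance 1: (x=2, y=3), (x=1, y=4), (x=3, y=4), (x=2, y=5)
  Distance 2: (x=2, y=2), (x=1, y=3), (x=3, y=3), (x=0, y=4), (x=1, y=5), (x=3, y=5)  <- goal reached here
One shortest path (2 moves): (x=2, y=4) -> (x=1, y=4) -> (x=1, y=3)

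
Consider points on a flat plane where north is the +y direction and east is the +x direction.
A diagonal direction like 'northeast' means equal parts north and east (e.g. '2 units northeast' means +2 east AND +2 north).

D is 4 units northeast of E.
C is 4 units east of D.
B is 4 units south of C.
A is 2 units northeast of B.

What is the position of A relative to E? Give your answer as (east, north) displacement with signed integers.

Answer: A is at (east=10, north=2) relative to E.

Derivation:
Place E at the origin (east=0, north=0).
  D is 4 units northeast of E: delta (east=+4, north=+4); D at (east=4, north=4).
  C is 4 units east of D: delta (east=+4, north=+0); C at (east=8, north=4).
  B is 4 units south of C: delta (east=+0, north=-4); B at (east=8, north=0).
  A is 2 units northeast of B: delta (east=+2, north=+2); A at (east=10, north=2).
Therefore A relative to E: (east=10, north=2).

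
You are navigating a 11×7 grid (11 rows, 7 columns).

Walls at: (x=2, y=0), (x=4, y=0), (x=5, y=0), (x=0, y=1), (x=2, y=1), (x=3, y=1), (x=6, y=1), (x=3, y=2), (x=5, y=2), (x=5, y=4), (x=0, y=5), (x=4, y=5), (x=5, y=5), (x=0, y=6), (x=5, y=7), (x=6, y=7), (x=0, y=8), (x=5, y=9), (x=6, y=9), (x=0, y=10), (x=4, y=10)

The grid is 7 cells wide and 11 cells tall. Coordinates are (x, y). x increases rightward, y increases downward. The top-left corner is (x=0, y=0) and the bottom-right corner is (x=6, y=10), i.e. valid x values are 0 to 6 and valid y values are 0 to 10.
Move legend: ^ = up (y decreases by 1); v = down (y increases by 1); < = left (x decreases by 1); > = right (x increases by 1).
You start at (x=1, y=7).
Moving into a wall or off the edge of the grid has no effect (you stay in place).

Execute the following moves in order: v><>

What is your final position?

Start: (x=1, y=7)
  v (down): (x=1, y=7) -> (x=1, y=8)
  > (right): (x=1, y=8) -> (x=2, y=8)
  < (left): (x=2, y=8) -> (x=1, y=8)
  > (right): (x=1, y=8) -> (x=2, y=8)
Final: (x=2, y=8)

Answer: Final position: (x=2, y=8)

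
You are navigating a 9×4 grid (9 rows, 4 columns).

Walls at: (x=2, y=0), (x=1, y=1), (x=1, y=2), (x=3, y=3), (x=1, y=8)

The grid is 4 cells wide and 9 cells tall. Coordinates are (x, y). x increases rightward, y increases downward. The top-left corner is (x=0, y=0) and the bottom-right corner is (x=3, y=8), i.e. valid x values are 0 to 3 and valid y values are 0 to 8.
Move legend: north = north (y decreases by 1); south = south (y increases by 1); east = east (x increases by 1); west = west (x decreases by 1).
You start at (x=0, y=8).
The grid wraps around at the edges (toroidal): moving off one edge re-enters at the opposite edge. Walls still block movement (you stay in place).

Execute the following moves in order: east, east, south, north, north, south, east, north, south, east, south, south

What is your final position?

Start: (x=0, y=8)
  east (east): blocked, stay at (x=0, y=8)
  east (east): blocked, stay at (x=0, y=8)
  south (south): (x=0, y=8) -> (x=0, y=0)
  north (north): (x=0, y=0) -> (x=0, y=8)
  north (north): (x=0, y=8) -> (x=0, y=7)
  south (south): (x=0, y=7) -> (x=0, y=8)
  east (east): blocked, stay at (x=0, y=8)
  north (north): (x=0, y=8) -> (x=0, y=7)
  south (south): (x=0, y=7) -> (x=0, y=8)
  east (east): blocked, stay at (x=0, y=8)
  south (south): (x=0, y=8) -> (x=0, y=0)
  south (south): (x=0, y=0) -> (x=0, y=1)
Final: (x=0, y=1)

Answer: Final position: (x=0, y=1)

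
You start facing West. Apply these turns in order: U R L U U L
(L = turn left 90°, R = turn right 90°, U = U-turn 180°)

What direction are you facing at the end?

Answer: Final heading: North

Derivation:
Start: West
  U (U-turn (180°)) -> East
  R (right (90° clockwise)) -> South
  L (left (90° counter-clockwise)) -> East
  U (U-turn (180°)) -> West
  U (U-turn (180°)) -> East
  L (left (90° counter-clockwise)) -> North
Final: North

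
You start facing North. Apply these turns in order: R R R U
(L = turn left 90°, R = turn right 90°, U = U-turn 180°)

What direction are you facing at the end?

Answer: Final heading: East

Derivation:
Start: North
  R (right (90° clockwise)) -> East
  R (right (90° clockwise)) -> South
  R (right (90° clockwise)) -> West
  U (U-turn (180°)) -> East
Final: East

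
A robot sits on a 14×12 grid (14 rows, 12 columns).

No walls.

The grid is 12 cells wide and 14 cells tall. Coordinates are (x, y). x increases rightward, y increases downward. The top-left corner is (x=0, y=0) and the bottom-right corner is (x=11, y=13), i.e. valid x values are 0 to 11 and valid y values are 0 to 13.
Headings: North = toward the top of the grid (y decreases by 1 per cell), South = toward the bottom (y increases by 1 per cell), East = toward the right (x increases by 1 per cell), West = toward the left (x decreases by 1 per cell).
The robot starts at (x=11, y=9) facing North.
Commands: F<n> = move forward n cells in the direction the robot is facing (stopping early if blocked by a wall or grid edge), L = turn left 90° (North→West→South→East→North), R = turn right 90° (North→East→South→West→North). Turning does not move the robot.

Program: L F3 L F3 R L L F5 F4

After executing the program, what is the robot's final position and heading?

Answer: Final position: (x=11, y=12), facing East

Derivation:
Start: (x=11, y=9), facing North
  L: turn left, now facing West
  F3: move forward 3, now at (x=8, y=9)
  L: turn left, now facing South
  F3: move forward 3, now at (x=8, y=12)
  R: turn right, now facing West
  L: turn left, now facing South
  L: turn left, now facing East
  F5: move forward 3/5 (blocked), now at (x=11, y=12)
  F4: move forward 0/4 (blocked), now at (x=11, y=12)
Final: (x=11, y=12), facing East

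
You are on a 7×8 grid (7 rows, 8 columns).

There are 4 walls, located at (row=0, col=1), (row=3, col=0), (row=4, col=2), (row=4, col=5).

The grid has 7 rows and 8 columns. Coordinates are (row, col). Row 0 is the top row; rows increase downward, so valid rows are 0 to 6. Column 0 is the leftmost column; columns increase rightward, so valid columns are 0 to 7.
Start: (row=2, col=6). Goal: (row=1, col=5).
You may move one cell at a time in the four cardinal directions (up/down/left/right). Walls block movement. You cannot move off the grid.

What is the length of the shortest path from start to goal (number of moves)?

Answer: Shortest path length: 2

Derivation:
BFS from (row=2, col=6) until reaching (row=1, col=5):
  Distance 0: (row=2, col=6)
  Distance 1: (row=1, col=6), (row=2, col=5), (row=2, col=7), (row=3, col=6)
  Distance 2: (row=0, col=6), (row=1, col=5), (row=1, col=7), (row=2, col=4), (row=3, col=5), (row=3, col=7), (row=4, col=6)  <- goal reached here
One shortest path (2 moves): (row=2, col=6) -> (row=2, col=5) -> (row=1, col=5)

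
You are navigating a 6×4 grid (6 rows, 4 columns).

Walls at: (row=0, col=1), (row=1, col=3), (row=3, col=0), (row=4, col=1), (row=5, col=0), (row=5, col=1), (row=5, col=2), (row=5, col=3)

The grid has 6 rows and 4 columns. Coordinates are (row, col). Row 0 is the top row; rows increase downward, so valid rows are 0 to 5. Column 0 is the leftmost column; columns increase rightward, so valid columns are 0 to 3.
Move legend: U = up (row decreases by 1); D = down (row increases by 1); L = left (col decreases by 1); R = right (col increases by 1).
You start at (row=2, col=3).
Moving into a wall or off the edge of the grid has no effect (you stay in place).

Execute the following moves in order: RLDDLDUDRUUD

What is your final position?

Start: (row=2, col=3)
  R (right): blocked, stay at (row=2, col=3)
  L (left): (row=2, col=3) -> (row=2, col=2)
  D (down): (row=2, col=2) -> (row=3, col=2)
  D (down): (row=3, col=2) -> (row=4, col=2)
  L (left): blocked, stay at (row=4, col=2)
  D (down): blocked, stay at (row=4, col=2)
  U (up): (row=4, col=2) -> (row=3, col=2)
  D (down): (row=3, col=2) -> (row=4, col=2)
  R (right): (row=4, col=2) -> (row=4, col=3)
  U (up): (row=4, col=3) -> (row=3, col=3)
  U (up): (row=3, col=3) -> (row=2, col=3)
  D (down): (row=2, col=3) -> (row=3, col=3)
Final: (row=3, col=3)

Answer: Final position: (row=3, col=3)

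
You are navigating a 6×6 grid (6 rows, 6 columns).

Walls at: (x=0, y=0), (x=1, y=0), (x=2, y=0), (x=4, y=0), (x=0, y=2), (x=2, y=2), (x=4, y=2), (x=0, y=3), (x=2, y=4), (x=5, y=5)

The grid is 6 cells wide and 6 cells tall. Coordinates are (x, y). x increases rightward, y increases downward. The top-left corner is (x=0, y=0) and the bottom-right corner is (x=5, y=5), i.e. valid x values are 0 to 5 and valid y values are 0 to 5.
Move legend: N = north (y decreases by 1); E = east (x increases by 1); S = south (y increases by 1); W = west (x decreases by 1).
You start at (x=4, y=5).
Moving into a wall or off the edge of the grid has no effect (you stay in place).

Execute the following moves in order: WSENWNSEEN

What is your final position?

Start: (x=4, y=5)
  W (west): (x=4, y=5) -> (x=3, y=5)
  S (south): blocked, stay at (x=3, y=5)
  E (east): (x=3, y=5) -> (x=4, y=5)
  N (north): (x=4, y=5) -> (x=4, y=4)
  W (west): (x=4, y=4) -> (x=3, y=4)
  N (north): (x=3, y=4) -> (x=3, y=3)
  S (south): (x=3, y=3) -> (x=3, y=4)
  E (east): (x=3, y=4) -> (x=4, y=4)
  E (east): (x=4, y=4) -> (x=5, y=4)
  N (north): (x=5, y=4) -> (x=5, y=3)
Final: (x=5, y=3)

Answer: Final position: (x=5, y=3)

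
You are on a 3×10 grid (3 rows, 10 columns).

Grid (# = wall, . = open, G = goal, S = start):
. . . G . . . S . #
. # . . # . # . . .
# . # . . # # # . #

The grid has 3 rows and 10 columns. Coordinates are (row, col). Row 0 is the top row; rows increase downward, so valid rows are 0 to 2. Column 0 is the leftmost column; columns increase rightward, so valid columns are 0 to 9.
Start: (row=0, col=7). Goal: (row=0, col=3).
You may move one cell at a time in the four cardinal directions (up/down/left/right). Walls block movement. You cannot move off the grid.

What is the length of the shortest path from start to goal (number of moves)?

BFS from (row=0, col=7) until reaching (row=0, col=3):
  Distance 0: (row=0, col=7)
  Distance 1: (row=0, col=6), (row=0, col=8), (row=1, col=7)
  Distance 2: (row=0, col=5), (row=1, col=8)
  Distance 3: (row=0, col=4), (row=1, col=5), (row=1, col=9), (row=2, col=8)
  Distance 4: (row=0, col=3)  <- goal reached here
One shortest path (4 moves): (row=0, col=7) -> (row=0, col=6) -> (row=0, col=5) -> (row=0, col=4) -> (row=0, col=3)

Answer: Shortest path length: 4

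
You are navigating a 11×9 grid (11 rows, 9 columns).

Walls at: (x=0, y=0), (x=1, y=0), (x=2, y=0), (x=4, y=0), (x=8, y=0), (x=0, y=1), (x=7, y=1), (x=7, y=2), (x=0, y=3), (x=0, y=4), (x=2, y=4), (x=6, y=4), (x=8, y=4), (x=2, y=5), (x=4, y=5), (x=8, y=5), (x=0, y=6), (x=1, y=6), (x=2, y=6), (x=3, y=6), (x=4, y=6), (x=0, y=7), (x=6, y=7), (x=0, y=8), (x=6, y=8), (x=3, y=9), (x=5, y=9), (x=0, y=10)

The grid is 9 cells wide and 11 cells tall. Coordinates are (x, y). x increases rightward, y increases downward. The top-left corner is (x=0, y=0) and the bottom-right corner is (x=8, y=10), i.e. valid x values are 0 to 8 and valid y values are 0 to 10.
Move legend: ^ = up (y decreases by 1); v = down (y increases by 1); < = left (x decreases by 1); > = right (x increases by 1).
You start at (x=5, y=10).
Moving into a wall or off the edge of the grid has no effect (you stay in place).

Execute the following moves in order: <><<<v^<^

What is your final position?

Start: (x=5, y=10)
  < (left): (x=5, y=10) -> (x=4, y=10)
  > (right): (x=4, y=10) -> (x=5, y=10)
  < (left): (x=5, y=10) -> (x=4, y=10)
  < (left): (x=4, y=10) -> (x=3, y=10)
  < (left): (x=3, y=10) -> (x=2, y=10)
  v (down): blocked, stay at (x=2, y=10)
  ^ (up): (x=2, y=10) -> (x=2, y=9)
  < (left): (x=2, y=9) -> (x=1, y=9)
  ^ (up): (x=1, y=9) -> (x=1, y=8)
Final: (x=1, y=8)

Answer: Final position: (x=1, y=8)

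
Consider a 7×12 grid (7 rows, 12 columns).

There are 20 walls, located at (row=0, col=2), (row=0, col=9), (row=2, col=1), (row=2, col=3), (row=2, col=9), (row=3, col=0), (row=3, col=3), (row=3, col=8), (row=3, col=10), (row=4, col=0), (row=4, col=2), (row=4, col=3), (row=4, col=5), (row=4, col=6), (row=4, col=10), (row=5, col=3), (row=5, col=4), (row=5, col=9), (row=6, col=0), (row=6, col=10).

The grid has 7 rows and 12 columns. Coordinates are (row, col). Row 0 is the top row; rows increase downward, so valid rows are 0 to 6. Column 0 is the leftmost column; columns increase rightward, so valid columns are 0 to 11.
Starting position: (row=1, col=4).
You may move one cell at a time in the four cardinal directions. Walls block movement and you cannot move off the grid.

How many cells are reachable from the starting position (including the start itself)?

BFS flood-fill from (row=1, col=4):
  Distance 0: (row=1, col=4)
  Distance 1: (row=0, col=4), (row=1, col=3), (row=1, col=5), (row=2, col=4)
  Distance 2: (row=0, col=3), (row=0, col=5), (row=1, col=2), (row=1, col=6), (row=2, col=5), (row=3, col=4)
  Distance 3: (row=0, col=6), (row=1, col=1), (row=1, col=7), (row=2, col=2), (row=2, col=6), (row=3, col=5), (row=4, col=4)
  Distance 4: (row=0, col=1), (row=0, col=7), (row=1, col=0), (row=1, col=8), (row=2, col=7), (row=3, col=2), (row=3, col=6)
  Distance 5: (row=0, col=0), (row=0, col=8), (row=1, col=9), (row=2, col=0), (row=2, col=8), (row=3, col=1), (row=3, col=7)
  Distance 6: (row=1, col=10), (row=4, col=1), (row=4, col=7)
  Distance 7: (row=0, col=10), (row=1, col=11), (row=2, col=10), (row=4, col=8), (row=5, col=1), (row=5, col=7)
  Distance 8: (row=0, col=11), (row=2, col=11), (row=4, col=9), (row=5, col=0), (row=5, col=2), (row=5, col=6), (row=5, col=8), (row=6, col=1), (row=6, col=7)
  Distance 9: (row=3, col=9), (row=3, col=11), (row=5, col=5), (row=6, col=2), (row=6, col=6), (row=6, col=8)
  Distance 10: (row=4, col=11), (row=6, col=3), (row=6, col=5), (row=6, col=9)
  Distance 11: (row=5, col=11), (row=6, col=4)
  Distance 12: (row=5, col=10), (row=6, col=11)
Total reachable: 64 (grid has 64 open cells total)

Answer: Reachable cells: 64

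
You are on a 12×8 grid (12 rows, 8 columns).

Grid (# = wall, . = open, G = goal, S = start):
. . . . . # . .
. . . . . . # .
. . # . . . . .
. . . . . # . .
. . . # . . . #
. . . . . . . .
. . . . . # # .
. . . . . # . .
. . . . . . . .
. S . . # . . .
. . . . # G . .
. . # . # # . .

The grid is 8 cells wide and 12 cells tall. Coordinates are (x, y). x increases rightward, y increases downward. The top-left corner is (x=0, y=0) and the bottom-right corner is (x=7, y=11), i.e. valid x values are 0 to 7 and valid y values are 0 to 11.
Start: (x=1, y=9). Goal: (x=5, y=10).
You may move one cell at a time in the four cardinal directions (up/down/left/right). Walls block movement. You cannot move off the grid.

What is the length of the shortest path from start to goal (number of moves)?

Answer: Shortest path length: 7

Derivation:
BFS from (x=1, y=9) until reaching (x=5, y=10):
  Distance 0: (x=1, y=9)
  Distance 1: (x=1, y=8), (x=0, y=9), (x=2, y=9), (x=1, y=10)
  Distance 2: (x=1, y=7), (x=0, y=8), (x=2, y=8), (x=3, y=9), (x=0, y=10), (x=2, y=10), (x=1, y=11)
  Distance 3: (x=1, y=6), (x=0, y=7), (x=2, y=7), (x=3, y=8), (x=3, y=10), (x=0, y=11)
  Distance 4: (x=1, y=5), (x=0, y=6), (x=2, y=6), (x=3, y=7), (x=4, y=8), (x=3, y=11)
  Distance 5: (x=1, y=4), (x=0, y=5), (x=2, y=5), (x=3, y=6), (x=4, y=7), (x=5, y=8)
  Distance 6: (x=1, y=3), (x=0, y=4), (x=2, y=4), (x=3, y=5), (x=4, y=6), (x=6, y=8), (x=5, y=9)
  Distance 7: (x=1, y=2), (x=0, y=3), (x=2, y=3), (x=4, y=5), (x=6, y=7), (x=7, y=8), (x=6, y=9), (x=5, y=10)  <- goal reached here
One shortest path (7 moves): (x=1, y=9) -> (x=2, y=9) -> (x=3, y=9) -> (x=3, y=8) -> (x=4, y=8) -> (x=5, y=8) -> (x=5, y=9) -> (x=5, y=10)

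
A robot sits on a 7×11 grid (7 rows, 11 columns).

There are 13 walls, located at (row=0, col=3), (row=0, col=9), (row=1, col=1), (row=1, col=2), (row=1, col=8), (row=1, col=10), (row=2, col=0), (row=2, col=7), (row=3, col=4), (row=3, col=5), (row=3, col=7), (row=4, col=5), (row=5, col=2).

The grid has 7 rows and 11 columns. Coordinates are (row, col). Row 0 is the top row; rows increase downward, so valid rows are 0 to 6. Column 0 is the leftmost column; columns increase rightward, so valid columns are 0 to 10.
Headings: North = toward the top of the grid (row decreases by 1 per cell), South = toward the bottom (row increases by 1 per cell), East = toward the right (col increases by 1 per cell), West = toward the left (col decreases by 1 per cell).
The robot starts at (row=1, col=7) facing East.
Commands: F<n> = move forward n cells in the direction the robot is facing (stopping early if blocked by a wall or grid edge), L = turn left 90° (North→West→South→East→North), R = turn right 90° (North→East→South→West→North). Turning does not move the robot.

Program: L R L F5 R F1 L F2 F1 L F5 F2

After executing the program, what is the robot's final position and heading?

Start: (row=1, col=7), facing East
  L: turn left, now facing North
  R: turn right, now facing East
  L: turn left, now facing North
  F5: move forward 1/5 (blocked), now at (row=0, col=7)
  R: turn right, now facing East
  F1: move forward 1, now at (row=0, col=8)
  L: turn left, now facing North
  F2: move forward 0/2 (blocked), now at (row=0, col=8)
  F1: move forward 0/1 (blocked), now at (row=0, col=8)
  L: turn left, now facing West
  F5: move forward 4/5 (blocked), now at (row=0, col=4)
  F2: move forward 0/2 (blocked), now at (row=0, col=4)
Final: (row=0, col=4), facing West

Answer: Final position: (row=0, col=4), facing West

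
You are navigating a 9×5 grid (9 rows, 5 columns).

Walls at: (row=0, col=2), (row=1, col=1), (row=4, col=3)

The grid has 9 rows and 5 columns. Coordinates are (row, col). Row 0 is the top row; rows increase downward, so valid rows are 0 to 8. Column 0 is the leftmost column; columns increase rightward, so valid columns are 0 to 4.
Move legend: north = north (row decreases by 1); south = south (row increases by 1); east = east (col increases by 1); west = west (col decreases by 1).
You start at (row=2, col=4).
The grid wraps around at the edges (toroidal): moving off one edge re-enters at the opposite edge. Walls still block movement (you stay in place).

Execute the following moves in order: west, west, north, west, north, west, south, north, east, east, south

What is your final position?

Answer: Final position: (row=2, col=4)

Derivation:
Start: (row=2, col=4)
  west (west): (row=2, col=4) -> (row=2, col=3)
  west (west): (row=2, col=3) -> (row=2, col=2)
  north (north): (row=2, col=2) -> (row=1, col=2)
  west (west): blocked, stay at (row=1, col=2)
  north (north): blocked, stay at (row=1, col=2)
  west (west): blocked, stay at (row=1, col=2)
  south (south): (row=1, col=2) -> (row=2, col=2)
  north (north): (row=2, col=2) -> (row=1, col=2)
  east (east): (row=1, col=2) -> (row=1, col=3)
  east (east): (row=1, col=3) -> (row=1, col=4)
  south (south): (row=1, col=4) -> (row=2, col=4)
Final: (row=2, col=4)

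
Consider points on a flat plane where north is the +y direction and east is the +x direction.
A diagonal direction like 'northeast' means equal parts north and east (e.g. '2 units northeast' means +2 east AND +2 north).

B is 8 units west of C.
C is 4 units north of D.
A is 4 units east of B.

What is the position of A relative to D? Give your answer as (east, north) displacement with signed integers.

Place D at the origin (east=0, north=0).
  C is 4 units north of D: delta (east=+0, north=+4); C at (east=0, north=4).
  B is 8 units west of C: delta (east=-8, north=+0); B at (east=-8, north=4).
  A is 4 units east of B: delta (east=+4, north=+0); A at (east=-4, north=4).
Therefore A relative to D: (east=-4, north=4).

Answer: A is at (east=-4, north=4) relative to D.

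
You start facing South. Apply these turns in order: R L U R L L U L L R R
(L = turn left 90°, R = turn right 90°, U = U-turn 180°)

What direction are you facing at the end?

Start: South
  R (right (90° clockwise)) -> West
  L (left (90° counter-clockwise)) -> South
  U (U-turn (180°)) -> North
  R (right (90° clockwise)) -> East
  L (left (90° counter-clockwise)) -> North
  L (left (90° counter-clockwise)) -> West
  U (U-turn (180°)) -> East
  L (left (90° counter-clockwise)) -> North
  L (left (90° counter-clockwise)) -> West
  R (right (90° clockwise)) -> North
  R (right (90° clockwise)) -> East
Final: East

Answer: Final heading: East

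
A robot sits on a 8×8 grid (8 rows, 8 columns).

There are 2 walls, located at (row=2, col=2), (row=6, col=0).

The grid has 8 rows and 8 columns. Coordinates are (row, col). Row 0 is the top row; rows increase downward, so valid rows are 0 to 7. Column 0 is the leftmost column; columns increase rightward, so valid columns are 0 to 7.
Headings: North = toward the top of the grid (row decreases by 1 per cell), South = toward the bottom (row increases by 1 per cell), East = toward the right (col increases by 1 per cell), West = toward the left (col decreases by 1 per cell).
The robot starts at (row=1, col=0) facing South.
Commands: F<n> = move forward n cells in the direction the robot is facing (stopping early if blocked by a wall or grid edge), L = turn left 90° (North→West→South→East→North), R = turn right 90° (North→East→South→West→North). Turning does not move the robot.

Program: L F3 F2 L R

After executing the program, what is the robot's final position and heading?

Start: (row=1, col=0), facing South
  L: turn left, now facing East
  F3: move forward 3, now at (row=1, col=3)
  F2: move forward 2, now at (row=1, col=5)
  L: turn left, now facing North
  R: turn right, now facing East
Final: (row=1, col=5), facing East

Answer: Final position: (row=1, col=5), facing East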